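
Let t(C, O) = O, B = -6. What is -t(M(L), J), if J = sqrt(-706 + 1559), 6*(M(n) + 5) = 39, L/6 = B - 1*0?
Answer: -sqrt(853) ≈ -29.206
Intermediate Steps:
L = -36 (L = 6*(-6 - 1*0) = 6*(-6 + 0) = 6*(-6) = -36)
M(n) = 3/2 (M(n) = -5 + (1/6)*39 = -5 + 13/2 = 3/2)
J = sqrt(853) ≈ 29.206
-t(M(L), J) = -sqrt(853)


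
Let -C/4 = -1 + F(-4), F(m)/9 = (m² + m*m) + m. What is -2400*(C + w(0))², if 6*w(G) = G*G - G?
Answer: -2419238400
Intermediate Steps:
F(m) = 9*m + 18*m² (F(m) = 9*((m² + m*m) + m) = 9*((m² + m²) + m) = 9*(2*m² + m) = 9*(m + 2*m²) = 9*m + 18*m²)
w(G) = -G/6 + G²/6 (w(G) = (G*G - G)/6 = (G² - G)/6 = -G/6 + G²/6)
C = -1004 (C = -4*(-1 + 9*(-4)*(1 + 2*(-4))) = -4*(-1 + 9*(-4)*(1 - 8)) = -4*(-1 + 9*(-4)*(-7)) = -4*(-1 + 252) = -4*251 = -1004)
-2400*(C + w(0))² = -2400*(-1004 + (⅙)*0*(-1 + 0))² = -2400*(-1004 + (⅙)*0*(-1))² = -2400*(-1004 + 0)² = -2400*(-1004)² = -2400*1008016 = -2419238400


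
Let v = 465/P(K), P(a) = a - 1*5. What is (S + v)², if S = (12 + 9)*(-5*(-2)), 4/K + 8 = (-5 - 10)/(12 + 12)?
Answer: 2216997225/142129 ≈ 15598.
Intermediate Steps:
K = -32/69 (K = 4/(-8 + (-5 - 10)/(12 + 12)) = 4/(-8 - 15/24) = 4/(-8 - 15*1/24) = 4/(-8 - 5/8) = 4/(-69/8) = 4*(-8/69) = -32/69 ≈ -0.46377)
P(a) = -5 + a (P(a) = a - 5 = -5 + a)
v = -32085/377 (v = 465/(-5 - 32/69) = 465/(-377/69) = 465*(-69/377) = -32085/377 ≈ -85.106)
S = 210 (S = 21*10 = 210)
(S + v)² = (210 - 32085/377)² = (47085/377)² = 2216997225/142129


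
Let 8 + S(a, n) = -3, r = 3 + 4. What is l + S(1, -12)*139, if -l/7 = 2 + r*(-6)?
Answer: -1249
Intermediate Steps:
r = 7
S(a, n) = -11 (S(a, n) = -8 - 3 = -11)
l = 280 (l = -7*(2 + 7*(-6)) = -7*(2 - 42) = -7*(-40) = 280)
l + S(1, -12)*139 = 280 - 11*139 = 280 - 1529 = -1249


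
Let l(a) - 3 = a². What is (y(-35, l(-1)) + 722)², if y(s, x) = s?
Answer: 471969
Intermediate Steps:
l(a) = 3 + a²
(y(-35, l(-1)) + 722)² = (-35 + 722)² = 687² = 471969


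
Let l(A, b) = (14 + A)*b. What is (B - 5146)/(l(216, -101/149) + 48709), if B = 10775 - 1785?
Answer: 572756/7234411 ≈ 0.079171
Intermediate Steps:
l(A, b) = b*(14 + A)
B = 8990
(B - 5146)/(l(216, -101/149) + 48709) = (8990 - 5146)/((-101/149)*(14 + 216) + 48709) = 3844/(-101*1/149*230 + 48709) = 3844/(-101/149*230 + 48709) = 3844/(-23230/149 + 48709) = 3844/(7234411/149) = 3844*(149/7234411) = 572756/7234411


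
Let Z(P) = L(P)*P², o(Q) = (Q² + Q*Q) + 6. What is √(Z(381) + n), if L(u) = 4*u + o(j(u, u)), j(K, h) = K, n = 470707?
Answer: √42365998879 ≈ 2.0583e+5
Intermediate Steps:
o(Q) = 6 + 2*Q² (o(Q) = (Q² + Q²) + 6 = 2*Q² + 6 = 6 + 2*Q²)
L(u) = 6 + 2*u² + 4*u (L(u) = 4*u + (6 + 2*u²) = 6 + 2*u² + 4*u)
Z(P) = P²*(6 + 2*P² + 4*P) (Z(P) = (6 + 2*P² + 4*P)*P² = P²*(6 + 2*P² + 4*P))
√(Z(381) + n) = √(2*381²*(3 + 381² + 2*381) + 470707) = √(2*145161*(3 + 145161 + 762) + 470707) = √(2*145161*145926 + 470707) = √(42365528172 + 470707) = √42365998879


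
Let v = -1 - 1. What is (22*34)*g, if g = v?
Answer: -1496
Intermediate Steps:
v = -2
g = -2
(22*34)*g = (22*34)*(-2) = 748*(-2) = -1496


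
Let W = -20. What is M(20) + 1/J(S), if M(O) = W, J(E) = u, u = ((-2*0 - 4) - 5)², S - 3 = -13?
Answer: -1619/81 ≈ -19.988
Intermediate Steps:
S = -10 (S = 3 - 13 = -10)
u = 81 (u = ((0 - 4) - 5)² = (-4 - 5)² = (-9)² = 81)
J(E) = 81
M(O) = -20
M(20) + 1/J(S) = -20 + 1/81 = -1619/81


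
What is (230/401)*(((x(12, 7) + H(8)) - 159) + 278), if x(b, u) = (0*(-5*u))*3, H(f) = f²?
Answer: 42090/401 ≈ 104.96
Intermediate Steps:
x(b, u) = 0 (x(b, u) = 0*3 = 0)
(230/401)*(((x(12, 7) + H(8)) - 159) + 278) = (230/401)*(((0 + 8²) - 159) + 278) = (230*(1/401))*(((0 + 64) - 159) + 278) = 230*((64 - 159) + 278)/401 = 230*(-95 + 278)/401 = (230/401)*183 = 42090/401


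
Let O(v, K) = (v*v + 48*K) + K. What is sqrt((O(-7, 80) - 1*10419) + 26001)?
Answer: 7*sqrt(399) ≈ 139.82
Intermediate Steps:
O(v, K) = v**2 + 49*K (O(v, K) = (v**2 + 48*K) + K = v**2 + 49*K)
sqrt((O(-7, 80) - 1*10419) + 26001) = sqrt((((-7)**2 + 49*80) - 1*10419) + 26001) = sqrt(((49 + 3920) - 10419) + 26001) = sqrt((3969 - 10419) + 26001) = sqrt(-6450 + 26001) = sqrt(19551) = 7*sqrt(399)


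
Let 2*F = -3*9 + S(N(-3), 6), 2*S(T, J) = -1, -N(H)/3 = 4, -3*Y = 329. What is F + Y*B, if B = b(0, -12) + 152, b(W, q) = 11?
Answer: -214673/12 ≈ -17889.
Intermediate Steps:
Y = -329/3 (Y = -⅓*329 = -329/3 ≈ -109.67)
N(H) = -12 (N(H) = -3*4 = -12)
S(T, J) = -½ (S(T, J) = (½)*(-1) = -½)
B = 163 (B = 11 + 152 = 163)
F = -55/4 (F = (-3*9 - ½)/2 = (-27 - ½)/2 = (½)*(-55/2) = -55/4 ≈ -13.750)
F + Y*B = -55/4 - 329/3*163 = -55/4 - 53627/3 = -214673/12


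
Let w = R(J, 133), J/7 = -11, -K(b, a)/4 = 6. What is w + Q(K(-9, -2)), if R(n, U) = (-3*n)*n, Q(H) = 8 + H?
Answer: -17803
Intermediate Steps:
K(b, a) = -24 (K(b, a) = -4*6 = -24)
J = -77 (J = 7*(-11) = -77)
R(n, U) = -3*n²
w = -17787 (w = -3*(-77)² = -3*5929 = -17787)
w + Q(K(-9, -2)) = -17787 + (8 - 24) = -17787 - 16 = -17803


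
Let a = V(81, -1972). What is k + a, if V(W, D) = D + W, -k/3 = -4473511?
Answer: 13418642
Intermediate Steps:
k = 13420533 (k = -3*(-4473511) = 13420533)
a = -1891 (a = -1972 + 81 = -1891)
k + a = 13420533 - 1891 = 13418642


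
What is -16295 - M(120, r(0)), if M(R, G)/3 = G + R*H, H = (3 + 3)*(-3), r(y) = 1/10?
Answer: -98153/10 ≈ -9815.3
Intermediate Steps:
r(y) = 1/10
H = -18 (H = 6*(-3) = -18)
M(R, G) = -54*R + 3*G (M(R, G) = 3*(G + R*(-18)) = 3*(G - 18*R) = -54*R + 3*G)
-16295 - M(120, r(0)) = -16295 - (-54*120 + 3*(1/10)) = -16295 - (-6480 + 3/10) = -16295 - 1*(-64797/10) = -16295 + 64797/10 = -98153/10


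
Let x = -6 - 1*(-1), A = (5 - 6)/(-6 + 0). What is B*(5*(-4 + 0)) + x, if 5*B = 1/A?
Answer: -29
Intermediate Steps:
A = ⅙ (A = -1/(-6) = -1*(-⅙) = ⅙ ≈ 0.16667)
x = -5 (x = -6 + 1 = -5)
B = 6/5 (B = 1/(5*(⅙)) = (⅕)*6 = 6/5 ≈ 1.2000)
B*(5*(-4 + 0)) + x = 6*(5*(-4 + 0))/5 - 5 = 6*(5*(-4))/5 - 5 = (6/5)*(-20) - 5 = -24 - 5 = -29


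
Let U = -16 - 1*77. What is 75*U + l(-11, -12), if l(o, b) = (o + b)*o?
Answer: -6722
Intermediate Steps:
l(o, b) = o*(b + o) (l(o, b) = (b + o)*o = o*(b + o))
U = -93 (U = -16 - 77 = -93)
75*U + l(-11, -12) = 75*(-93) - 11*(-12 - 11) = -6975 - 11*(-23) = -6975 + 253 = -6722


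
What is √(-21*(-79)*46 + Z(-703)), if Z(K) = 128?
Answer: √76442 ≈ 276.48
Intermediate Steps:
√(-21*(-79)*46 + Z(-703)) = √(-21*(-79)*46 + 128) = √(1659*46 + 128) = √(76314 + 128) = √76442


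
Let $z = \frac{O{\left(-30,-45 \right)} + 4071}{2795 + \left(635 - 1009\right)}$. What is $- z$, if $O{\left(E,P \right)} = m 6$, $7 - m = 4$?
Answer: $- \frac{1363}{807} \approx -1.689$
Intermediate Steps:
$m = 3$ ($m = 7 - 4 = 3$)
$O{\left(E,P \right)} = 18$ ($O{\left(E,P \right)} = 3 \cdot 6 = 18$)
$z = \frac{1363}{807}$ ($z = \frac{18 + 4071}{2795 + \left(635 - 1009\right)} = \frac{4089}{2795 + \left(635 - 1009\right)} = \frac{4089}{2795 - 374} = \frac{4089}{2421} = 4089 \cdot \frac{1}{2421} = \frac{1363}{807} \approx 1.689$)
$- z = \left(-1\right) \frac{1363}{807} = - \frac{1363}{807}$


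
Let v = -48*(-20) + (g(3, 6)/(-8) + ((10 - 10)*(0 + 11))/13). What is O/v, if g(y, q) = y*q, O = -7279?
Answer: -29116/3831 ≈ -7.6001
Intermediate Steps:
g(y, q) = q*y
v = 3831/4 (v = -48*(-20) + ((6*3)/(-8) + ((10 - 10)*(0 + 11))/13) = 960 + (18*(-⅛) + (0*11)*(1/13)) = 960 + (-9/4 + 0*(1/13)) = 960 + (-9/4 + 0) = 960 - 9/4 = 3831/4 ≈ 957.75)
O/v = -7279/3831/4 = -7279*4/3831 = -29116/3831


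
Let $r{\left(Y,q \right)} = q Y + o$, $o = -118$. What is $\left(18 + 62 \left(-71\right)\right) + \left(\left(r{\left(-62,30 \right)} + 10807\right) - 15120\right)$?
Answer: $-10675$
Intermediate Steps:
$r{\left(Y,q \right)} = -118 + Y q$ ($r{\left(Y,q \right)} = q Y - 118 = Y q - 118 = -118 + Y q$)
$\left(18 + 62 \left(-71\right)\right) + \left(\left(r{\left(-62,30 \right)} + 10807\right) - 15120\right) = \left(18 + 62 \left(-71\right)\right) + \left(\left(\left(-118 - 1860\right) + 10807\right) - 15120\right) = \left(18 - 4402\right) + \left(\left(\left(-118 - 1860\right) + 10807\right) - 15120\right) = -4384 + \left(\left(-1978 + 10807\right) - 15120\right) = -4384 + \left(8829 - 15120\right) = -4384 - 6291 = -10675$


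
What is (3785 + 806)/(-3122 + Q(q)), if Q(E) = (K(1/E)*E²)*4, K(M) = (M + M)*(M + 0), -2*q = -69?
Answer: -4591/3114 ≈ -1.4743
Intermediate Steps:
q = 69/2 (q = -½*(-69) = 69/2 ≈ 34.500)
K(M) = 2*M² (K(M) = (2*M)*M = 2*M²)
Q(E) = 8 (Q(E) = ((2*(1/E)²)*E²)*4 = ((2/E²)*E²)*4 = 2*4 = 8)
(3785 + 806)/(-3122 + Q(q)) = (3785 + 806)/(-3122 + 8) = 4591/(-3114) = 4591*(-1/3114) = -4591/3114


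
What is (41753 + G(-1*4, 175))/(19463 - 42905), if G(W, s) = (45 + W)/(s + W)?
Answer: -3569902/2004291 ≈ -1.7811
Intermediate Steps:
G(W, s) = (45 + W)/(W + s)
(41753 + G(-1*4, 175))/(19463 - 42905) = (41753 + (45 - 1*4)/(-1*4 + 175))/(19463 - 42905) = (41753 + (45 - 4)/(-4 + 175))/(-23442) = (41753 + 41/171)*(-1/23442) = (7139804/171)*(-1/23442) = -3569902/2004291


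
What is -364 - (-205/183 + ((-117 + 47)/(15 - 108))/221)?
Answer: -454958627/1253733 ≈ -362.88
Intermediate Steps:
-364 - (-205/183 + ((-117 + 47)/(15 - 108))/221) = -364 - (-205*1/183 - 70/(-93)*(1/221)) = -364 - (-205/183 - 70*(-1/93)*(1/221)) = -364 - (-205/183 + (70/93)*(1/221)) = -364 - (-205/183 + 70/20553) = -364 - 1*(-1400185/1253733) = -364 + 1400185/1253733 = -454958627/1253733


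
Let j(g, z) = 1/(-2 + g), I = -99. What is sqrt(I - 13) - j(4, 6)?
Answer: -1/2 + 4*I*sqrt(7) ≈ -0.5 + 10.583*I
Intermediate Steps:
sqrt(I - 13) - j(4, 6) = sqrt(-99 - 13) - 1/(-2 + 4) = sqrt(-112) - 1/2 = 4*I*sqrt(7) - 1*1/2 = 4*I*sqrt(7) - 1/2 = -1/2 + 4*I*sqrt(7)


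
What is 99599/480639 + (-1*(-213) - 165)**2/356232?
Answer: 1524489301/7134124677 ≈ 0.21369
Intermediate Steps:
99599/480639 + (-1*(-213) - 165)**2/356232 = 99599*(1/480639) + (213 - 165)**2*(1/356232) = 99599/480639 + 48**2*(1/356232) = 99599/480639 + 2304*(1/356232) = 99599/480639 + 96/14843 = 1524489301/7134124677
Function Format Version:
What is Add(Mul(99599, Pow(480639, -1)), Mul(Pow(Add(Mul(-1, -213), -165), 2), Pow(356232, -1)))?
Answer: Rational(1524489301, 7134124677) ≈ 0.21369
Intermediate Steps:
Add(Mul(99599, Pow(480639, -1)), Mul(Pow(Add(Mul(-1, -213), -165), 2), Pow(356232, -1))) = Add(Mul(99599, Rational(1, 480639)), Mul(Pow(Add(213, -165), 2), Rational(1, 356232))) = Add(Rational(99599, 480639), Mul(Pow(48, 2), Rational(1, 356232))) = Add(Rational(99599, 480639), Mul(2304, Rational(1, 356232))) = Add(Rational(99599, 480639), Rational(96, 14843)) = Rational(1524489301, 7134124677)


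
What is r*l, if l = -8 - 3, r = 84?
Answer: -924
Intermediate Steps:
l = -11
r*l = 84*(-11) = -924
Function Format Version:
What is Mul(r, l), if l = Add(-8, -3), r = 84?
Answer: -924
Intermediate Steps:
l = -11
Mul(r, l) = Mul(84, -11) = -924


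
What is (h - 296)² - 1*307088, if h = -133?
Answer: -123047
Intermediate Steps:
(h - 296)² - 1*307088 = (-133 - 296)² - 1*307088 = (-429)² - 307088 = 184041 - 307088 = -123047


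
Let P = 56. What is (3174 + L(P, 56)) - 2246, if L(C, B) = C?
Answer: 984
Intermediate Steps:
(3174 + L(P, 56)) - 2246 = (3174 + 56) - 2246 = 3230 - 2246 = 984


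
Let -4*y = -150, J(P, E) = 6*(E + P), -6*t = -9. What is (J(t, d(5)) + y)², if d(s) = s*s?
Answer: 154449/4 ≈ 38612.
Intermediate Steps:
d(s) = s²
t = 3/2 (t = -⅙*(-9) = 3/2 ≈ 1.5000)
J(P, E) = 6*E + 6*P
y = 75/2 (y = -¼*(-150) = 75/2 ≈ 37.500)
(J(t, d(5)) + y)² = ((6*5² + 6*(3/2)) + 75/2)² = ((6*25 + 9) + 75/2)² = ((150 + 9) + 75/2)² = (159 + 75/2)² = (393/2)² = 154449/4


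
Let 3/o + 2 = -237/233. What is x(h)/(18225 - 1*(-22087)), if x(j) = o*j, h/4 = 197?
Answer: -137703/7084834 ≈ -0.019436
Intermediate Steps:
h = 788 (h = 4*197 = 788)
o = -699/703 (o = 3/(-2 - 237/233) = 3/(-703/233) = 3*(-233/703) = -699/703 ≈ -0.99431)
x(j) = -699*j/703
x(h)/(18225 - 1*(-22087)) = (-699/703*788)/(18225 - 1*(-22087)) = -550812/(703*(18225 + 22087)) = -550812/703/40312 = -550812/703*1/40312 = -137703/7084834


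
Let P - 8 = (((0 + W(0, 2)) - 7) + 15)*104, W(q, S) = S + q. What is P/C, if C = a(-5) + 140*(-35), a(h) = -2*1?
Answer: -524/2451 ≈ -0.21379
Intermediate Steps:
a(h) = -2
P = 1048 (P = 8 + (((0 + (2 + 0)) - 7) + 15)*104 = 8 + (((0 + 2) - 7) + 15)*104 = 8 + ((2 - 7) + 15)*104 = 8 + (-5 + 15)*104 = 8 + 10*104 = 8 + 1040 = 1048)
C = -4902 (C = -2 + 140*(-35) = -2 - 4900 = -4902)
P/C = 1048/(-4902) = 1048*(-1/4902) = -524/2451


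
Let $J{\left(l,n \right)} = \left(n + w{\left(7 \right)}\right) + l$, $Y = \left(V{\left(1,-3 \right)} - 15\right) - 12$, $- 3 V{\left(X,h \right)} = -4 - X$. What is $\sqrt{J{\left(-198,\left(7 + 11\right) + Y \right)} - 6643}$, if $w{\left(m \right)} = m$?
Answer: $\frac{2 i \sqrt{15393}}{3} \approx 82.712 i$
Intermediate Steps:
$V{\left(X,h \right)} = \frac{4}{3} + \frac{X}{3}$ ($V{\left(X,h \right)} = - \frac{-4 - X}{3} = \frac{4}{3} + \frac{X}{3}$)
$Y = - \frac{76}{3}$ ($Y = \left(\left(\frac{4}{3} + \frac{1}{3} \cdot 1\right) - 15\right) - 12 = \left(\left(\frac{4}{3} + \frac{1}{3}\right) - 15\right) - 12 = \left(\frac{5}{3} - 15\right) - 12 = - \frac{40}{3} - 12 = - \frac{76}{3} \approx -25.333$)
$J{\left(l,n \right)} = 7 + l + n$ ($J{\left(l,n \right)} = \left(n + 7\right) + l = \left(7 + n\right) + l = 7 + l + n$)
$\sqrt{J{\left(-198,\left(7 + 11\right) + Y \right)} - 6643} = \sqrt{\left(7 - 198 + \left(\left(7 + 11\right) - \frac{76}{3}\right)\right) - 6643} = \sqrt{\left(7 - 198 + \left(18 - \frac{76}{3}\right)\right) - 6643} = \sqrt{\left(7 - 198 - \frac{22}{3}\right) - 6643} = \sqrt{- \frac{595}{3} - 6643} = \sqrt{- \frac{20524}{3}} = \frac{2 i \sqrt{15393}}{3}$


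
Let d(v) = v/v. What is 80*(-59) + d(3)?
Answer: -4719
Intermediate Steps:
d(v) = 1
80*(-59) + d(3) = 80*(-59) + 1 = -4720 + 1 = -4719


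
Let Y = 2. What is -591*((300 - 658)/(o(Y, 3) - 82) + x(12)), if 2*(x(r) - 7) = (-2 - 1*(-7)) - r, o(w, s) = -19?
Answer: -840993/202 ≈ -4163.3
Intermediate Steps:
x(r) = 19/2 - r/2 (x(r) = 7 + ((-2 - 1*(-7)) - r)/2 = 7 + ((-2 + 7) - r)/2 = 7 + (5 - r)/2 = 7 + (5/2 - r/2) = 19/2 - r/2)
-591*((300 - 658)/(o(Y, 3) - 82) + x(12)) = -591*((300 - 658)/(-19 - 82) + (19/2 - 1/2*12)) = -591*(-358/(-101) + (19/2 - 6)) = -591*(-358*(-1/101) + 7/2) = -591*(358/101 + 7/2) = -591*1423/202 = -840993/202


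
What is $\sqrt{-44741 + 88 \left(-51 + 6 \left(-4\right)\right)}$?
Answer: $i \sqrt{51341} \approx 226.59 i$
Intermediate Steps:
$\sqrt{-44741 + 88 \left(-51 + 6 \left(-4\right)\right)} = \sqrt{-44741 + 88 \left(-51 - 24\right)} = \sqrt{-44741 + 88 \left(-75\right)} = \sqrt{-44741 - 6600} = \sqrt{-51341} = i \sqrt{51341}$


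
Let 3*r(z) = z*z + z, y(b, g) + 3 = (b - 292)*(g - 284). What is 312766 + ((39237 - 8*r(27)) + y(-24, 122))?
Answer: 401176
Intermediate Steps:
y(b, g) = -3 + (-292 + b)*(-284 + g) (y(b, g) = -3 + (b - 292)*(g - 284) = -3 + (-292 + b)*(-284 + g))
r(z) = z/3 + z²/3 (r(z) = (z*z + z)/3 = (z² + z)/3 = (z + z²)/3 = z/3 + z²/3)
312766 + ((39237 - 8*r(27)) + y(-24, 122)) = 312766 + ((39237 - 8*27*(1 + 27)/3) + (82925 - 292*122 - 284*(-24) - 24*122)) = 312766 + ((39237 - 8*27*28/3) + (82925 - 35624 + 6816 - 2928)) = 312766 + ((39237 - 8*252) + 51189) = 312766 + ((39237 - 2016) + 51189) = 312766 + (37221 + 51189) = 312766 + 88410 = 401176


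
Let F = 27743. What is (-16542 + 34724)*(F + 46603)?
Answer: 1351758972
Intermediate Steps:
(-16542 + 34724)*(F + 46603) = (-16542 + 34724)*(27743 + 46603) = 18182*74346 = 1351758972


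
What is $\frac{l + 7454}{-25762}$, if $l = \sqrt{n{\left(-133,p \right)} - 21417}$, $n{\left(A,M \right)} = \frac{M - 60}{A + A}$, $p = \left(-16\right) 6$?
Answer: $- \frac{3727}{12881} - \frac{3 i \sqrt{42092771}}{3426346} \approx -0.28934 - 0.0056806 i$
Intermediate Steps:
$p = -96$
$n{\left(A,M \right)} = \frac{-60 + M}{2 A}$
$l = \frac{3 i \sqrt{42092771}}{133}$ ($l = \sqrt{\frac{-60 - 96}{2 \left(-133\right)} - 21417} = \sqrt{\frac{1}{2} \left(- \frac{1}{133}\right) \left(-156\right) - 21417} = \sqrt{\frac{78}{133} - 21417} = \sqrt{- \frac{2848383}{133}} = \frac{3 i \sqrt{42092771}}{133} \approx 146.34 i$)
$\frac{l + 7454}{-25762} = \frac{\frac{3 i \sqrt{42092771}}{133} + 7454}{-25762} = \left(7454 + \frac{3 i \sqrt{42092771}}{133}\right) \left(- \frac{1}{25762}\right) = - \frac{3727}{12881} - \frac{3 i \sqrt{42092771}}{3426346}$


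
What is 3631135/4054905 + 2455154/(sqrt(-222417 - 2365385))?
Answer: 726227/810981 - 1227577*I*sqrt(2587802)/1293901 ≈ 0.89549 - 1526.2*I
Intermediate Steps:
3631135/4054905 + 2455154/(sqrt(-222417 - 2365385)) = 3631135*(1/4054905) + 2455154/(sqrt(-2587802)) = 726227/810981 + 2455154/((I*sqrt(2587802))) = 726227/810981 + 2455154*(-I*sqrt(2587802)/2587802) = 726227/810981 - 1227577*I*sqrt(2587802)/1293901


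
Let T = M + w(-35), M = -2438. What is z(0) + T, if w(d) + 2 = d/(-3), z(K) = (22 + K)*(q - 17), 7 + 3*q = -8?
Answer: -8737/3 ≈ -2912.3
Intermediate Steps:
q = -5 (q = -7/3 + (⅓)*(-8) = -7/3 - 8/3 = -5)
z(K) = -484 - 22*K (z(K) = (22 + K)*(-5 - 17) = (22 + K)*(-22) = -484 - 22*K)
w(d) = -2 - d/3 (w(d) = -2 + d/(-3) = -2 + d*(-⅓) = -2 - d/3)
T = -7285/3 (T = -2438 + (-2 - ⅓*(-35)) = -2438 + (-2 + 35/3) = -2438 + 29/3 = -7285/3 ≈ -2428.3)
z(0) + T = (-484 - 22*0) - 7285/3 = (-484 + 0) - 7285/3 = -484 - 7285/3 = -8737/3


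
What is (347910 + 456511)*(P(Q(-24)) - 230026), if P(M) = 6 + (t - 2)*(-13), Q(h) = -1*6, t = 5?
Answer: -185064290839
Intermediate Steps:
Q(h) = -6
P(M) = -33 (P(M) = 6 + (5 - 2)*(-13) = 6 + 3*(-13) = 6 - 39 = -33)
(347910 + 456511)*(P(Q(-24)) - 230026) = (347910 + 456511)*(-33 - 230026) = 804421*(-230059) = -185064290839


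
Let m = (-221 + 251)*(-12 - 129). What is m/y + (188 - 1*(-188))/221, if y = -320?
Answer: 105515/7072 ≈ 14.920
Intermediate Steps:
m = -4230 (m = 30*(-141) = -4230)
m/y + (188 - 1*(-188))/221 = -4230/(-320) + (188 - 1*(-188))/221 = -4230*(-1/320) + (188 + 188)*(1/221) = 423/32 + 376*(1/221) = 423/32 + 376/221 = 105515/7072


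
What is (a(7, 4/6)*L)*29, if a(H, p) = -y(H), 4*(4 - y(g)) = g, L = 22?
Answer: -2871/2 ≈ -1435.5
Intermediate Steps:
y(g) = 4 - g/4
a(H, p) = -4 + H/4 (a(H, p) = -(4 - H/4) = -4 + H/4)
(a(7, 4/6)*L)*29 = ((-4 + (¼)*7)*22)*29 = ((-4 + 7/4)*22)*29 = -9/4*22*29 = -99/2*29 = -2871/2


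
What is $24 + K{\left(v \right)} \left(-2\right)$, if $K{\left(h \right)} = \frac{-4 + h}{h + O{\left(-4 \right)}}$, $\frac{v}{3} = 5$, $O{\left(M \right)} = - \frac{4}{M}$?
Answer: $\frac{181}{8} \approx 22.625$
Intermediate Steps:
$v = 15$ ($v = 3 \cdot 5 = 15$)
$K{\left(h \right)} = \frac{-4 + h}{1 + h}$ ($K{\left(h \right)} = \frac{-4 + h}{h - \frac{4}{-4}} = \frac{-4 + h}{h - -1} = \frac{-4 + h}{h + 1} = \frac{-4 + h}{1 + h}$)
$24 + K{\left(v \right)} \left(-2\right) = 24 + \frac{-4 + 15}{1 + 15} \left(-2\right) = 24 + \frac{1}{16} \cdot 11 \left(-2\right) = 24 + \frac{11}{16} \left(-2\right) = 24 - \frac{11}{8} = \frac{181}{8}$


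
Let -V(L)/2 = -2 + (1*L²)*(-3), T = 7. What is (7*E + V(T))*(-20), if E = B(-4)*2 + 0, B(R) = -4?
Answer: -4840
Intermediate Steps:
V(L) = 4 + 6*L² (V(L) = -2*(-2 + (1*L²)*(-3)) = -2*(-2 + L²*(-3)) = -2*(-2 - 3*L²) = 4 + 6*L²)
E = -8 (E = -4*2 + 0 = -8 + 0 = -8)
(7*E + V(T))*(-20) = (7*(-8) + (4 + 6*7²))*(-20) = (-56 + (4 + 6*49))*(-20) = (-56 + (4 + 294))*(-20) = (-56 + 298)*(-20) = 242*(-20) = -4840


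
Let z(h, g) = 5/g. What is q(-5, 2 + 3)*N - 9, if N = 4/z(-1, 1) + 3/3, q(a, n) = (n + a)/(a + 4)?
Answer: -9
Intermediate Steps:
q(a, n) = (a + n)/(4 + a)
N = 9/5 (N = 4/((5/1)) + 3/3 = 4/((5*1)) + 3*(1/3) = 4/5 + 1 = 9/5 ≈ 1.8000)
q(-5, 2 + 3)*N - 9 = ((-5 + (2 + 3))/(4 - 5))*(9/5) - 9 = ((-5 + 5)/(-1))*(9/5) - 9 = -1*0*(9/5) - 9 = 0*(9/5) - 9 = 0 - 9 = -9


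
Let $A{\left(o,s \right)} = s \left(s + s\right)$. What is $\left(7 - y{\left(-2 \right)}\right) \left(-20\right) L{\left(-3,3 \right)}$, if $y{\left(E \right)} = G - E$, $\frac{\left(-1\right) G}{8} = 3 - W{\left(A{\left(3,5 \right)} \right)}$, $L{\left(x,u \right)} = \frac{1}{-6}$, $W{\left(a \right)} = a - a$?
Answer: $\frac{290}{3} \approx 96.667$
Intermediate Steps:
$A{\left(o,s \right)} = 2 s^{2}$ ($A{\left(o,s \right)} = s 2 s = 2 s^{2}$)
$W{\left(a \right)} = 0$
$L{\left(x,u \right)} = - \frac{1}{6}$
$G = -24$ ($G = - 8 \left(3 - 0\right) = - 8 \left(3 + 0\right) = \left(-8\right) 3 = -24$)
$y{\left(E \right)} = -24 - E$
$\left(7 - y{\left(-2 \right)}\right) \left(-20\right) L{\left(-3,3 \right)} = \left(7 - \left(-24 - -2\right)\right) \left(-20\right) \left(- \frac{1}{6}\right) = \left(7 - \left(-24 + 2\right)\right) \left(-20\right) \left(- \frac{1}{6}\right) = \left(7 - -22\right) \left(-20\right) \left(- \frac{1}{6}\right) = \left(7 + 22\right) \left(-20\right) \left(- \frac{1}{6}\right) = 29 \left(-20\right) \left(- \frac{1}{6}\right) = \left(-580\right) \left(- \frac{1}{6}\right) = \frac{290}{3}$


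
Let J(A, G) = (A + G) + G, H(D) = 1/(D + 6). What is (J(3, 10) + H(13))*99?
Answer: 43362/19 ≈ 2282.2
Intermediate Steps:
H(D) = 1/(6 + D)
J(A, G) = A + 2*G
(J(3, 10) + H(13))*99 = ((3 + 2*10) + 1/(6 + 13))*99 = ((3 + 20) + 1/19)*99 = (23 + 1/19)*99 = (438/19)*99 = 43362/19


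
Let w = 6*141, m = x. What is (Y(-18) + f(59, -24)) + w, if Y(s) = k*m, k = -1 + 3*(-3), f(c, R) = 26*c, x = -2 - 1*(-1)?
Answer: 2390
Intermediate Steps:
x = -1 (x = -2 + 1 = -1)
m = -1
k = -10 (k = -1 - 9 = -10)
w = 846
Y(s) = 10 (Y(s) = -10*(-1) = 10)
(Y(-18) + f(59, -24)) + w = (10 + 26*59) + 846 = (10 + 1534) + 846 = 1544 + 846 = 2390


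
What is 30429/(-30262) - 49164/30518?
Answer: -1208216595/461767858 ≈ -2.6165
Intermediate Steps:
30429/(-30262) - 49164/30518 = 30429*(-1/30262) - 49164*1/30518 = -30429/30262 - 24582/15259 = -1208216595/461767858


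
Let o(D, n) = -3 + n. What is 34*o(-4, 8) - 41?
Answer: 129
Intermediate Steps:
34*o(-4, 8) - 41 = 34*(-3 + 8) - 41 = 34*5 - 41 = 170 - 41 = 129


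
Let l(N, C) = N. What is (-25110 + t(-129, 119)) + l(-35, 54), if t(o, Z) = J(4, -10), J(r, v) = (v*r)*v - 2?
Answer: -24747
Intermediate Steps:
J(r, v) = -2 + r*v² (J(r, v) = (r*v)*v - 2 = r*v² - 2 = -2 + r*v²)
t(o, Z) = 398 (t(o, Z) = -2 + 4*(-10)² = -2 + 4*100 = -2 + 400 = 398)
(-25110 + t(-129, 119)) + l(-35, 54) = (-25110 + 398) - 35 = -24712 - 35 = -24747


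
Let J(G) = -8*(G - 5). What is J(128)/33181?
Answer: -984/33181 ≈ -0.029656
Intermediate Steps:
J(G) = 40 - 8*G (J(G) = -8*(-5 + G) = 40 - 8*G)
J(128)/33181 = (40 - 8*128)/33181 = (40 - 1024)*(1/33181) = -984*1/33181 = -984/33181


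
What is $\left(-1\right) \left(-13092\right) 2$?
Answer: $26184$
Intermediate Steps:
$\left(-1\right) \left(-13092\right) 2 = 13092 \cdot 2 = 26184$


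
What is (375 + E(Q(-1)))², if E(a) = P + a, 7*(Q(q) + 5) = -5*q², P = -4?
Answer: 6538249/49 ≈ 1.3343e+5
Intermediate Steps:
Q(q) = -5 - 5*q²/7 (Q(q) = -5 + (-5*q²)/7 = -5 - 5*q²/7)
E(a) = -4 + a
(375 + E(Q(-1)))² = (375 + (-4 + (-5 - 5/7*(-1)²)))² = (375 + (-4 + (-5 - 5/7*1)))² = (375 + (-4 + (-5 - 5/7)))² = (375 + (-4 - 40/7))² = (375 - 68/7)² = (2557/7)² = 6538249/49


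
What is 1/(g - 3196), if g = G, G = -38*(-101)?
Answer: 1/642 ≈ 0.0015576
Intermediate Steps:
G = 3838
g = 3838
1/(g - 3196) = 1/(3838 - 3196) = 1/642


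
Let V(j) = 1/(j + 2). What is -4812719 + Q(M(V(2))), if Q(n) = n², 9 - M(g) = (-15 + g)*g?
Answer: -1232014855/256 ≈ -4.8126e+6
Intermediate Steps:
V(j) = 1/(2 + j)
M(g) = 9 - g*(-15 + g) (M(g) = 9 - (-15 + g)*g = 9 - g*(-15 + g))
-4812719 + Q(M(V(2))) = -4812719 + (9 - (1/(2 + 2))² + 15/(2 + 2))² = -4812719 + (9 - (1/4)² + 15/4)² = -4812719 + (9 - (¼)² + 15*(¼))² = -4812719 + (9 - 1*1/16 + 15/4)² = -4812719 + (9 - 1/16 + 15/4)² = -4812719 + (203/16)² = -4812719 + 41209/256 = -1232014855/256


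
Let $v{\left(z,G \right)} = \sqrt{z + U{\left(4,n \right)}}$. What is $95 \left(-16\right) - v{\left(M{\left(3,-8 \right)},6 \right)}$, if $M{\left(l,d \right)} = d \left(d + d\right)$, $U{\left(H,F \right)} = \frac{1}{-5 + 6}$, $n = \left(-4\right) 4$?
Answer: $-1520 - \sqrt{129} \approx -1531.4$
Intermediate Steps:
$n = -16$
$U{\left(H,F \right)} = 1$ ($U{\left(H,F \right)} = 1^{-1} = 1$)
$M{\left(l,d \right)} = 2 d^{2}$ ($M{\left(l,d \right)} = d 2 d = 2 d^{2}$)
$v{\left(z,G \right)} = \sqrt{1 + z}$ ($v{\left(z,G \right)} = \sqrt{z + 1} = \sqrt{1 + z}$)
$95 \left(-16\right) - v{\left(M{\left(3,-8 \right)},6 \right)} = 95 \left(-16\right) - \sqrt{1 + 2 \left(-8\right)^{2}} = -1520 - \sqrt{1 + 2 \cdot 64} = -1520 - \sqrt{1 + 128} = -1520 - \sqrt{129}$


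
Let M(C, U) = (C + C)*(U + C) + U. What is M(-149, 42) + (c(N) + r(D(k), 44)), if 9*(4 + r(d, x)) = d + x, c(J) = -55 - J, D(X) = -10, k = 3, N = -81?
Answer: 287584/9 ≈ 31954.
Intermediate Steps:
r(d, x) = -4 + d/9 + x/9 (r(d, x) = -4 + (d + x)/9 = -4 + (d/9 + x/9) = -4 + d/9 + x/9)
M(C, U) = U + 2*C*(C + U) (M(C, U) = (2*C)*(C + U) + U = 2*C*(C + U) + U = U + 2*C*(C + U))
M(-149, 42) + (c(N) + r(D(k), 44)) = (42 + 2*(-149)² + 2*(-149)*42) + ((-55 - 1*(-81)) + (-4 + (⅑)*(-10) + (⅑)*44)) = (42 + 2*22201 - 12516) + ((-55 + 81) + (-4 - 10/9 + 44/9)) = (42 + 44402 - 12516) + (26 - 2/9) = 31928 + 232/9 = 287584/9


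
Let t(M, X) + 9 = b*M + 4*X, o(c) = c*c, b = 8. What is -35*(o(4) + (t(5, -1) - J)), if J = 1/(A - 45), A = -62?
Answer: -161070/107 ≈ -1505.3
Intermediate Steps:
o(c) = c²
J = -1/107 (J = 1/(-62 - 45) = 1/(-107) = -1/107 ≈ -0.0093458)
t(M, X) = -9 + 4*X + 8*M (t(M, X) = -9 + (8*M + 4*X) = -9 + (4*X + 8*M) = -9 + 4*X + 8*M)
-35*(o(4) + (t(5, -1) - J)) = -35*(4² + ((-9 + 4*(-1) + 8*5) - 1*(-1/107))) = -35*(16 + ((-9 - 4 + 40) + 1/107)) = -35*(16 + (27 + 1/107)) = -35*(16 + 2890/107) = -35*4602/107 = -161070/107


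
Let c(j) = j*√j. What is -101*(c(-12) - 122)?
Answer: 12322 + 2424*I*√3 ≈ 12322.0 + 4198.5*I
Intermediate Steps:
c(j) = j^(3/2)
-101*(c(-12) - 122) = -101*((-12)^(3/2) - 122) = -101*(-24*I*√3 - 122) = -101*(-122 - 24*I*√3) = 12322 + 2424*I*√3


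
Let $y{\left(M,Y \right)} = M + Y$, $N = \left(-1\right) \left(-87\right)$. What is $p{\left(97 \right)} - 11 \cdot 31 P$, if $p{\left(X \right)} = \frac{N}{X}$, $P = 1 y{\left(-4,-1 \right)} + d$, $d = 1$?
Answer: $\frac{132395}{97} \approx 1364.9$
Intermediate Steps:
$N = 87$
$P = -4$ ($P = 1 \left(-4 - 1\right) + 1 = 1 \left(-5\right) + 1 = -5 + 1 = -4$)
$p{\left(X \right)} = \frac{87}{X}$
$p{\left(97 \right)} - 11 \cdot 31 P = \frac{87}{97} - 11 \cdot 31 \left(-4\right) = 87 \cdot \frac{1}{97} - 341 \left(-4\right) = \frac{87}{97} - -1364 = \frac{87}{97} + 1364 = \frac{132395}{97}$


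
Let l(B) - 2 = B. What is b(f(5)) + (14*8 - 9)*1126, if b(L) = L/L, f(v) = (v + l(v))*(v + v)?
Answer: 115979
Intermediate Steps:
l(B) = 2 + B
f(v) = 2*v*(2 + 2*v) (f(v) = (v + (2 + v))*(v + v) = (2 + 2*v)*(2*v) = 2*v*(2 + 2*v))
b(L) = 1
b(f(5)) + (14*8 - 9)*1126 = 1 + (14*8 - 9)*1126 = 1 + (112 - 9)*1126 = 1 + 103*1126 = 1 + 115978 = 115979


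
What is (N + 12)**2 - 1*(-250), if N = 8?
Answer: 650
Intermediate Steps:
(N + 12)**2 - 1*(-250) = (8 + 12)**2 - 1*(-250) = 20**2 + 250 = 400 + 250 = 650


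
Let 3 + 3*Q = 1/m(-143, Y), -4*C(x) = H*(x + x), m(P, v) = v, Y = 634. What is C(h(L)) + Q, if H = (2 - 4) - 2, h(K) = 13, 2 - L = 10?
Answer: 47551/1902 ≈ 25.001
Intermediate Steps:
L = -8 (L = 2 - 1*10 = 2 - 10 = -8)
H = -4 (H = -2 - 2 = -4)
C(x) = 2*x (C(x) = -(-1)*(x + x) = -(-1)*2*x = -(-2)*x = 2*x)
Q = -1901/1902 (Q = -1 + (1/3)/634 = -1 + (1/3)*(1/634) = -1 + 1/1902 = -1901/1902 ≈ -0.99947)
C(h(L)) + Q = 2*13 - 1901/1902 = 26 - 1901/1902 = 47551/1902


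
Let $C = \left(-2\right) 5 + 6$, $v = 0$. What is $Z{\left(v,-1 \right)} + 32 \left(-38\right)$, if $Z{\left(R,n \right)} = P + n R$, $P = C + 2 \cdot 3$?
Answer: $-1214$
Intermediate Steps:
$C = -4$ ($C = -10 + 6 = -4$)
$P = 2$ ($P = -4 + 2 \cdot 3 = -4 + 6 = 2$)
$Z{\left(R,n \right)} = 2 + R n$ ($Z{\left(R,n \right)} = 2 + n R = 2 + R n$)
$Z{\left(v,-1 \right)} + 32 \left(-38\right) = \left(2 + 0 \left(-1\right)\right) + 32 \left(-38\right) = \left(2 + 0\right) - 1216 = 2 - 1216 = -1214$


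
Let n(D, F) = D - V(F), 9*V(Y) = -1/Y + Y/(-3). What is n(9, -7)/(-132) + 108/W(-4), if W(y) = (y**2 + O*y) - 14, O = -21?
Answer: 1276285/1072764 ≈ 1.1897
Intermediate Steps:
W(y) = -14 + y**2 - 21*y (W(y) = (y**2 - 21*y) - 14 = -14 + y**2 - 21*y)
V(Y) = -1/(9*Y) - Y/27 (V(Y) = (-1/Y + Y/(-3))/9 = (-1/Y + Y*(-1/3))/9 = (-1/Y - Y/3)/9 = -1/(9*Y) - Y/27)
n(D, F) = D - (-3 - F**2)/(27*F)
n(9, -7)/(-132) + 108/W(-4) = (9 + (1/9)/(-7) + (1/27)*(-7))/(-132) + 108/(-14 + (-4)**2 - 21*(-4)) = (9 + (1/9)*(-1/7) - 7/27)*(-1/132) + 108/(-14 + 16 + 84) = (9 - 1/63 - 7/27)*(-1/132) + 108/86 = (1649/189)*(-1/132) + 108*(1/86) = -1649/24948 + 54/43 = 1276285/1072764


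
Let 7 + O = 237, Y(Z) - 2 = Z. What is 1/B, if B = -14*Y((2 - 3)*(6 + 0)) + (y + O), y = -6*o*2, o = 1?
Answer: 1/274 ≈ 0.0036496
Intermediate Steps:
Y(Z) = 2 + Z
y = -12 (y = -6*1*2 = -6*2 = -12)
O = 230 (O = -7 + 237 = 230)
B = 274 (B = -14*(2 + (2 - 3)*(6 + 0)) + (-12 + 230) = -14*(2 - 1*6) + 218 = -14*(2 - 6) + 218 = -14*(-4) + 218 = 56 + 218 = 274)
1/B = 1/274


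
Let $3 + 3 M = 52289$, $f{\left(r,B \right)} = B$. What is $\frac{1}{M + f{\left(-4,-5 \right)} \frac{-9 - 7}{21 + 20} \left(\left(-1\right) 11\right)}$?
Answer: $\frac{123}{2141086} \approx 5.7447 \cdot 10^{-5}$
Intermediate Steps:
$M = \frac{52286}{3}$ ($M = -1 + \frac{1}{3} \cdot 52289 = -1 + \frac{52289}{3} = \frac{52286}{3} \approx 17429.0$)
$\frac{1}{M + f{\left(-4,-5 \right)} \frac{-9 - 7}{21 + 20} \left(\left(-1\right) 11\right)} = \frac{1}{\frac{52286}{3} + - 5 \frac{-9 - 7}{21 + 20} \left(\left(-1\right) 11\right)} = \frac{1}{\frac{52286}{3} + - 5 \left(- \frac{16}{41}\right) \left(-11\right)} = \frac{1}{\frac{52286}{3} + - 5 \left(\left(-16\right) \frac{1}{41}\right) \left(-11\right)} = \frac{1}{\frac{52286}{3} + \left(-5\right) \left(- \frac{16}{41}\right) \left(-11\right)} = \frac{1}{\frac{52286}{3} + \frac{80}{41} \left(-11\right)} = \frac{1}{\frac{52286}{3} - \frac{880}{41}} = \frac{1}{\frac{2141086}{123}} = \frac{123}{2141086}$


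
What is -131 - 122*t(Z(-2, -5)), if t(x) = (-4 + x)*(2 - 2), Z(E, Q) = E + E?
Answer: -131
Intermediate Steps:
Z(E, Q) = 2*E
t(x) = 0 (t(x) = (-4 + x)*0 = 0)
-131 - 122*t(Z(-2, -5)) = -131 - 122*0 = -131 + 0 = -131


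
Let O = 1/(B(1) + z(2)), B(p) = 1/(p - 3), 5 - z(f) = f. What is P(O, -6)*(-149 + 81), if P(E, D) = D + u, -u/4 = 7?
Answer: 2312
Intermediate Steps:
u = -28 (u = -4*7 = -28)
z(f) = 5 - f
B(p) = 1/(-3 + p)
O = ⅖ (O = 1/(1/(-3 + 1) + (5 - 1*2)) = 1/(1/(-2) + (5 - 2)) = 1/(-½ + 3) = 1/(5/2) = ⅖ ≈ 0.40000)
P(E, D) = -28 + D (P(E, D) = D - 28 = -28 + D)
P(O, -6)*(-149 + 81) = (-28 - 6)*(-149 + 81) = -34*(-68) = 2312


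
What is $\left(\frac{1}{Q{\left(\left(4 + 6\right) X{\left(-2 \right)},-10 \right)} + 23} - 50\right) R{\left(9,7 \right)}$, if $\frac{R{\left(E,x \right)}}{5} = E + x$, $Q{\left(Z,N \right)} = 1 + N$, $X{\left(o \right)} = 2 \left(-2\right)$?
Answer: $- \frac{27960}{7} \approx -3994.3$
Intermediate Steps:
$X{\left(o \right)} = -4$
$R{\left(E,x \right)} = 5 E + 5 x$ ($R{\left(E,x \right)} = 5 \left(E + x\right) = 5 E + 5 x$)
$\left(\frac{1}{Q{\left(\left(4 + 6\right) X{\left(-2 \right)},-10 \right)} + 23} - 50\right) R{\left(9,7 \right)} = \left(\frac{1}{\left(1 - 10\right) + 23} - 50\right) \left(5 \cdot 9 + 5 \cdot 7\right) = \left(\frac{1}{-9 + 23} - 50\right) \left(45 + 35\right) = \left(\frac{1}{14} - 50\right) 80 = \left(- \frac{699}{14}\right) 80 = - \frac{27960}{7}$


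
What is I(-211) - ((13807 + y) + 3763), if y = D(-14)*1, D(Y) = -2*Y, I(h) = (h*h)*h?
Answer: -9411529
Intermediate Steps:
I(h) = h³ (I(h) = h²*h = h³)
y = 28 (y = -2*(-14)*1 = 28*1 = 28)
I(-211) - ((13807 + y) + 3763) = (-211)³ - ((13807 + 28) + 3763) = -9393931 - (13835 + 3763) = -9393931 - 1*17598 = -9393931 - 17598 = -9411529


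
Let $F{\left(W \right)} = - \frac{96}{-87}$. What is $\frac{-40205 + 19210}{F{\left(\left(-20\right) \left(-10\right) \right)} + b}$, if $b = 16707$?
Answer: $- \frac{121771}{96907} \approx -1.2566$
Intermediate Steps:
$F{\left(W \right)} = \frac{32}{29}$ ($F{\left(W \right)} = \left(-96\right) \left(- \frac{1}{87}\right) = \frac{32}{29}$)
$\frac{-40205 + 19210}{F{\left(\left(-20\right) \left(-10\right) \right)} + b} = \frac{-40205 + 19210}{\frac{32}{29} + 16707} = - \frac{20995}{\frac{484535}{29}} = \left(-20995\right) \frac{29}{484535} = - \frac{121771}{96907}$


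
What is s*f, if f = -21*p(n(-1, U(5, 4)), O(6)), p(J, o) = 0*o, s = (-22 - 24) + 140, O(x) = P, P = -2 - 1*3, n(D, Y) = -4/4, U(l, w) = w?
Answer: 0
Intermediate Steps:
n(D, Y) = -1 (n(D, Y) = -4*¼ = -1)
P = -5 (P = -2 - 3 = -5)
O(x) = -5
s = 94 (s = -46 + 140 = 94)
p(J, o) = 0
f = 0 (f = -21*0 = 0)
s*f = 94*0 = 0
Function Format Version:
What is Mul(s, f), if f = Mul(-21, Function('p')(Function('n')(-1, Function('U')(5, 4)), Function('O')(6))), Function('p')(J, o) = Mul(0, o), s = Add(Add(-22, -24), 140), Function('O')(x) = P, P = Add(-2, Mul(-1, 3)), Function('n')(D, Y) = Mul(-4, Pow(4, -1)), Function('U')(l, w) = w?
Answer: 0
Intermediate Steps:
Function('n')(D, Y) = -1 (Function('n')(D, Y) = Mul(-4, Rational(1, 4)) = -1)
P = -5 (P = Add(-2, -3) = -5)
Function('O')(x) = -5
s = 94 (s = Add(-46, 140) = 94)
Function('p')(J, o) = 0
f = 0 (f = Mul(-21, 0) = 0)
Mul(s, f) = Mul(94, 0) = 0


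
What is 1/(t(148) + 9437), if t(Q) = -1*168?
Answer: 1/9269 ≈ 0.00010789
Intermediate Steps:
t(Q) = -168
1/(t(148) + 9437) = 1/(-168 + 9437) = 1/9269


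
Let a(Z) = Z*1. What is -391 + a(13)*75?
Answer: 584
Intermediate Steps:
a(Z) = Z
-391 + a(13)*75 = -391 + 13*75 = -391 + 975 = 584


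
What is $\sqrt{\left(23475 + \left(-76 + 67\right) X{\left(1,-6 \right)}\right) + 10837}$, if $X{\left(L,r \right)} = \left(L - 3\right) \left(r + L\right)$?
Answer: $\sqrt{34222} \approx 184.99$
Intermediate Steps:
$X{\left(L,r \right)} = \left(-3 + L\right) \left(L + r\right)$
$\sqrt{\left(23475 + \left(-76 + 67\right) X{\left(1,-6 \right)}\right) + 10837} = \sqrt{\left(23475 + \left(-76 + 67\right) \left(1^{2} - 3 - -18 + 1 \left(-6\right)\right)\right) + 10837} = \sqrt{\left(23475 - 9 \left(1 - 3 + 18 - 6\right)\right) + 10837} = \sqrt{\left(23475 - 90\right) + 10837} = \sqrt{23385 + 10837} = \sqrt{34222}$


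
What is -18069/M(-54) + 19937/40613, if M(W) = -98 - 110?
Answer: 737983193/8447504 ≈ 87.361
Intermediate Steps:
M(W) = -208
-18069/M(-54) + 19937/40613 = -18069/(-208) + 19937/40613 = -18069*(-1/208) + 19937*(1/40613) = 18069/208 + 19937/40613 = 737983193/8447504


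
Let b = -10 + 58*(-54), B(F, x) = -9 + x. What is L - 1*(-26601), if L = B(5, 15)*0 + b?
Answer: 23459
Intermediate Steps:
b = -3142 (b = -10 - 3132 = -3142)
L = -3142 (L = (-9 + 15)*0 - 3142 = 6*0 - 3142 = 0 - 3142 = -3142)
L - 1*(-26601) = -3142 - 1*(-26601) = -3142 + 26601 = 23459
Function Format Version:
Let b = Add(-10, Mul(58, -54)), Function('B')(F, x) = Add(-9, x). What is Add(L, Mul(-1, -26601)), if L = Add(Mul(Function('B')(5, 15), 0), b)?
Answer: 23459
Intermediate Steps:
b = -3142 (b = Add(-10, -3132) = -3142)
L = -3142 (L = Add(Mul(Add(-9, 15), 0), -3142) = Add(Mul(6, 0), -3142) = Add(0, -3142) = -3142)
Add(L, Mul(-1, -26601)) = Add(-3142, Mul(-1, -26601)) = Add(-3142, 26601) = 23459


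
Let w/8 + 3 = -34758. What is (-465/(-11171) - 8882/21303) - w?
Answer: 66178128570617/237975813 ≈ 2.7809e+5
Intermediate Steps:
w = -278088 (w = -24 + 8*(-34758) = -24 - 278064 = -278088)
(-465/(-11171) - 8882/21303) - w = (-465/(-11171) - 8882/21303) - 1*(-278088) = (-465*(-1/11171) - 8882*1/21303) + 278088 = (465/11171 - 8882/21303) + 278088 = -89314927/237975813 + 278088 = 66178128570617/237975813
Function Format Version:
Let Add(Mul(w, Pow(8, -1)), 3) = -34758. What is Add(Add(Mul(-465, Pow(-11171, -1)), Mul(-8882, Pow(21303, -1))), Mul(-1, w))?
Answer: Rational(66178128570617, 237975813) ≈ 2.7809e+5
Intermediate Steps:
w = -278088 (w = Add(-24, Mul(8, -34758)) = Add(-24, -278064) = -278088)
Add(Add(Mul(-465, Pow(-11171, -1)), Mul(-8882, Pow(21303, -1))), Mul(-1, w)) = Add(Add(Mul(-465, Pow(-11171, -1)), Mul(-8882, Pow(21303, -1))), Mul(-1, -278088)) = Add(Add(Mul(-465, Rational(-1, 11171)), Mul(-8882, Rational(1, 21303))), 278088) = Add(Add(Rational(465, 11171), Rational(-8882, 21303)), 278088) = Add(Rational(-89314927, 237975813), 278088) = Rational(66178128570617, 237975813)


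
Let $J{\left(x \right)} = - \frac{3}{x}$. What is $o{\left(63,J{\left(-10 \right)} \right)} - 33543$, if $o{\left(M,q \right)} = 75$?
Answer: $-33468$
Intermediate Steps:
$o{\left(63,J{\left(-10 \right)} \right)} - 33543 = 75 - 33543 = -33468$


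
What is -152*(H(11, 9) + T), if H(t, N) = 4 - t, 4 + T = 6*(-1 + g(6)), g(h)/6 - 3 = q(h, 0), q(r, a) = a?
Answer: -13832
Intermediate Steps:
g(h) = 18 (g(h) = 18 + 6*0 = 18 + 0 = 18)
T = 98 (T = -4 + 6*(-1 + 18) = -4 + 6*17 = -4 + 102 = 98)
-152*(H(11, 9) + T) = -152*((4 - 1*11) + 98) = -152*((4 - 11) + 98) = -152*(-7 + 98) = -152*91 = -13832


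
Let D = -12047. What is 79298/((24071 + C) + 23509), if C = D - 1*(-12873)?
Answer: 39649/24203 ≈ 1.6382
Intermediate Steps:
C = 826 (C = -12047 - 1*(-12873) = -12047 + 12873 = 826)
79298/((24071 + C) + 23509) = 79298/((24071 + 826) + 23509) = 79298/(24897 + 23509) = 79298/48406 = 79298*(1/48406) = 39649/24203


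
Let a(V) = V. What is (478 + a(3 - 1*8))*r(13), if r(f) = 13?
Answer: 6149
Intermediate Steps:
(478 + a(3 - 1*8))*r(13) = (478 + (3 - 1*8))*13 = (478 + (3 - 8))*13 = (478 - 5)*13 = 473*13 = 6149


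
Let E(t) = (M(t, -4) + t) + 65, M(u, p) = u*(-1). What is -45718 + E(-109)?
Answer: -45653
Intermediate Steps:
M(u, p) = -u
E(t) = 65 (E(t) = (-t + t) + 65 = 0 + 65 = 65)
-45718 + E(-109) = -45718 + 65 = -45653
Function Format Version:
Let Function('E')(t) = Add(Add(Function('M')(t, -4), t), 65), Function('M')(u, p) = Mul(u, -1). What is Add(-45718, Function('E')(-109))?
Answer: -45653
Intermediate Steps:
Function('M')(u, p) = Mul(-1, u)
Function('E')(t) = 65 (Function('E')(t) = Add(Add(Mul(-1, t), t), 65) = Add(0, 65) = 65)
Add(-45718, Function('E')(-109)) = Add(-45718, 65) = -45653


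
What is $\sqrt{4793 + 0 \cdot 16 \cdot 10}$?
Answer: $\sqrt{4793} \approx 69.231$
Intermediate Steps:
$\sqrt{4793 + 0 \cdot 16 \cdot 10} = \sqrt{4793 + 0 \cdot 10} = \sqrt{4793 + 0} = \sqrt{4793}$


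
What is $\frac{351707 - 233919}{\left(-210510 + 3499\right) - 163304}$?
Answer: $- \frac{10708}{33665} \approx -0.31808$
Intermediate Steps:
$\frac{351707 - 233919}{\left(-210510 + 3499\right) - 163304} = \frac{117788}{-207011 - 163304} = \frac{117788}{-370315} = 117788 \left(- \frac{1}{370315}\right) = - \frac{10708}{33665}$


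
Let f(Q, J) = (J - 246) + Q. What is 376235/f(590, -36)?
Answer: 376235/308 ≈ 1221.5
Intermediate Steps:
f(Q, J) = -246 + J + Q (f(Q, J) = (-246 + J) + Q = -246 + J + Q)
376235/f(590, -36) = 376235/(-246 - 36 + 590) = 376235/308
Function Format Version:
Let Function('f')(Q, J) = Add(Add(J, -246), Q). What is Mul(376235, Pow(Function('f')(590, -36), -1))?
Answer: Rational(376235, 308) ≈ 1221.5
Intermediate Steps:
Function('f')(Q, J) = Add(-246, J, Q) (Function('f')(Q, J) = Add(Add(-246, J), Q) = Add(-246, J, Q))
Mul(376235, Pow(Function('f')(590, -36), -1)) = Mul(376235, Pow(Add(-246, -36, 590), -1)) = Mul(376235, Pow(308, -1)) = Mul(376235, Rational(1, 308)) = Rational(376235, 308)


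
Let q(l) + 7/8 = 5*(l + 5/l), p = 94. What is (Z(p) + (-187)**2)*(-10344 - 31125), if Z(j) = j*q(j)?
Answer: -13119423123/4 ≈ -3.2799e+9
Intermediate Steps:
q(l) = -7/8 + 5*l + 25/l (q(l) = -7/8 + 5*(l + 5/l) = -7/8 + (5*l + 25/l) = -7/8 + 5*l + 25/l)
Z(j) = j*(-7/8 + 5*j + 25/j)
(Z(p) + (-187)**2)*(-10344 - 31125) = ((25 + (1/8)*94*(-7 + 40*94)) + (-187)**2)*(-10344 - 31125) = ((25 + (1/8)*94*(-7 + 3760)) + 34969)*(-41469) = ((25 + (1/8)*94*3753) + 34969)*(-41469) = ((25 + 176391/4) + 34969)*(-41469) = (176491/4 + 34969)*(-41469) = (316367/4)*(-41469) = -13119423123/4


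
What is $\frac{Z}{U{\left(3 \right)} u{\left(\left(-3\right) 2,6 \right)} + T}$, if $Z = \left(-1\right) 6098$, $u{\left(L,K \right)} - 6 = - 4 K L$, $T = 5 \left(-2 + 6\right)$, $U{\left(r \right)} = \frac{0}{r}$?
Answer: $- \frac{3049}{10} \approx -304.9$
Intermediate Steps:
$U{\left(r \right)} = 0$
$T = 20$ ($T = 5 \cdot 4 = 20$)
$u{\left(L,K \right)} = 6 - 4 K L$ ($u{\left(L,K \right)} = 6 + - 4 K L = 6 - 4 K L$)
$Z = -6098$
$\frac{Z}{U{\left(3 \right)} u{\left(\left(-3\right) 2,6 \right)} + T} = - \frac{6098}{0 \left(6 - 24 \left(\left(-3\right) 2\right)\right) + 20} = - \frac{6098}{0 \left(6 - 24 \left(-6\right)\right) + 20} = - \frac{6098}{0 \left(6 + 144\right) + 20} = - \frac{6098}{0 \cdot 150 + 20} = - \frac{6098}{0 + 20} = - \frac{6098}{20} = \left(-6098\right) \frac{1}{20} = - \frac{3049}{10}$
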